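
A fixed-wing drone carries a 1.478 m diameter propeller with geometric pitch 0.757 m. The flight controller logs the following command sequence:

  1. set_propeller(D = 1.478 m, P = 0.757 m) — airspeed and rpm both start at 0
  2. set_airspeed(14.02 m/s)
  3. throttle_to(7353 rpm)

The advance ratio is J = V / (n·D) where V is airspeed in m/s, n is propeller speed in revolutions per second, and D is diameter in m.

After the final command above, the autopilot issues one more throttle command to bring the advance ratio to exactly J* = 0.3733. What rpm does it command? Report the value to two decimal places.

set_propeller: D = 1.478 m, P = 0.757 m (p = P/D = 0.512179); state ← (V=0, rpm=0)
set_airspeed(14.02): V ← 14.02 m/s
throttle_to(7353): rpm ← 7353
final state: V = 14.02 m/s, rpm = 7353 → n = rpm/60 = 122.550000 rev/s
target J* = 0.3733; solve J* = V/(n·D) for n: n = V/(J*·D) = 14.02/(0.3733 × 1.478) = 25.410639 rev/s
rpm = 60·n = 1524.638352

rpm = 1524.64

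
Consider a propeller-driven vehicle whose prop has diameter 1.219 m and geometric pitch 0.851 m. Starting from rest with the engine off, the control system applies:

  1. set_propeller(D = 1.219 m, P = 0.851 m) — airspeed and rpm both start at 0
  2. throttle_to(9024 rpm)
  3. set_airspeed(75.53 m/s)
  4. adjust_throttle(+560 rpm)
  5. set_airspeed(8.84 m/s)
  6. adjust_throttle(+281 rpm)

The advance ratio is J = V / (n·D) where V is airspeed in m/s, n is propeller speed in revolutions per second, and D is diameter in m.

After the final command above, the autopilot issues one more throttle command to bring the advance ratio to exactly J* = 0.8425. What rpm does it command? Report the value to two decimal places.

rpm = 516.45

set_propeller: D = 1.219 m, P = 0.851 m (p = P/D = 0.698113); state ← (V=0, rpm=0)
throttle_to(9024): rpm ← 9024
set_airspeed(75.53): V ← 75.53 m/s
adjust_throttle(+560): rpm ← 9024 +560 = 9584
set_airspeed(8.84): V ← 8.84 m/s
adjust_throttle(+281): rpm ← 9584 +281 = 9865
final state: V = 8.84 m/s, rpm = 9865 → n = rpm/60 = 164.416667 rev/s
target J* = 0.8425; solve J* = V/(n·D) for n: n = V/(J*·D) = 8.84/(0.8425 × 1.219) = 8.607532 rev/s
rpm = 60·n = 516.451925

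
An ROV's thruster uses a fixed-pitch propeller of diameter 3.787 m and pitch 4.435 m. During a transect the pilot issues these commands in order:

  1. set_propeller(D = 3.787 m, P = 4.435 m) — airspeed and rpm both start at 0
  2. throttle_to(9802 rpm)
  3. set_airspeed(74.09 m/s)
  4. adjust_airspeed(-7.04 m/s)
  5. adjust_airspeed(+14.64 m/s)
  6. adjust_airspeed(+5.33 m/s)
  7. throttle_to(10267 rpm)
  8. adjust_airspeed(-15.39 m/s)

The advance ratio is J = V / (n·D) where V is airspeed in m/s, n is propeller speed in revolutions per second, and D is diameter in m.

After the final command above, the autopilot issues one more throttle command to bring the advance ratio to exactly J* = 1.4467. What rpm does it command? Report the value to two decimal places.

set_propeller: D = 3.787 m, P = 4.435 m (p = P/D = 1.171112); state ← (V=0, rpm=0)
throttle_to(9802): rpm ← 9802
set_airspeed(74.09): V ← 74.09 m/s
adjust_airspeed(-7.04): V ← 74.09 -7.04 = 67.05 m/s
adjust_airspeed(+14.64): V ← 67.05 +14.64 = 81.69 m/s
adjust_airspeed(+5.33): V ← 81.69 +5.33 = 87.02 m/s
throttle_to(10267): rpm ← 10267
adjust_airspeed(-15.39): V ← 87.02 -15.39 = 71.63 m/s
final state: V = 71.63 m/s, rpm = 10267 → n = rpm/60 = 171.116667 rev/s
target J* = 1.4467; solve J* = V/(n·D) for n: n = V/(J*·D) = 71.63/(1.4467 × 3.787) = 13.074382 rev/s
rpm = 60·n = 784.462911

rpm = 784.46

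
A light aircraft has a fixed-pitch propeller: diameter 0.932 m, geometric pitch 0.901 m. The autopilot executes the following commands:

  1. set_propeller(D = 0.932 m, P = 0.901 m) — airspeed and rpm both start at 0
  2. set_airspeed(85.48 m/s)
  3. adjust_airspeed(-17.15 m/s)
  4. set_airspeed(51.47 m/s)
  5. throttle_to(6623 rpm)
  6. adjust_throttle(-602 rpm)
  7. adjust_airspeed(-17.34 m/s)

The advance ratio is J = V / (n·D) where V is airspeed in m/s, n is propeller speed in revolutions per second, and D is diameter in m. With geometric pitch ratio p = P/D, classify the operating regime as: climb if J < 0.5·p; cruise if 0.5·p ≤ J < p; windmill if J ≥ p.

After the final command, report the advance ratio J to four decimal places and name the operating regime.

set_propeller: D = 0.932 m, P = 0.901 m (p = P/D = 0.966738); state ← (V=0, rpm=0)
set_airspeed(85.48): V ← 85.48 m/s
adjust_airspeed(-17.15): V ← 85.48 -17.15 = 68.33 m/s
set_airspeed(51.47): V ← 51.47 m/s
throttle_to(6623): rpm ← 6623
adjust_throttle(-602): rpm ← 6623 -602 = 6021
adjust_airspeed(-17.34): V ← 51.47 -17.34 = 34.13 m/s
final state: V = 34.13 m/s, rpm = 6021 → n = rpm/60 = 100.350000 rev/s
J = V / (n·D) = 34.13 / (100.350000 × 0.932) = 0.364924
regime bands: climb J<0.4834 | cruise [0.4834, 0.9667) | windmill J≥0.9667
J = 0.3649 → climb

J = 0.3649, regime = climb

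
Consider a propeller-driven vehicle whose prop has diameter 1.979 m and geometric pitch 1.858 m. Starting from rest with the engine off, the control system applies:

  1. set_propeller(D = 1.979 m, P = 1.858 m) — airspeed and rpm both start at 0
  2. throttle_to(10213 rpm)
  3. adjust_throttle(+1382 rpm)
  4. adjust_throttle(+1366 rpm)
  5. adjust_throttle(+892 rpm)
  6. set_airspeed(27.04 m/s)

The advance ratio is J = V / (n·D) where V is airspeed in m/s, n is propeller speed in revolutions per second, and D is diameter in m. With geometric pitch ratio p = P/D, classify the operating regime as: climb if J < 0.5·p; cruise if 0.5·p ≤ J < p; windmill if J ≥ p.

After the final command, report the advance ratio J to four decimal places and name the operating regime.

set_propeller: D = 1.979 m, P = 1.858 m (p = P/D = 0.938858); state ← (V=0, rpm=0)
throttle_to(10213): rpm ← 10213
adjust_throttle(+1382): rpm ← 10213 +1382 = 11595
adjust_throttle(+1366): rpm ← 11595 +1366 = 12961
adjust_throttle(+892): rpm ← 12961 +892 = 13853
set_airspeed(27.04): V ← 27.04 m/s
final state: V = 27.04 m/s, rpm = 13853 → n = rpm/60 = 230.883333 rev/s
J = V / (n·D) = 27.04 / (230.883333 × 1.979) = 0.059179
regime bands: climb J<0.4694 | cruise [0.4694, 0.9389) | windmill J≥0.9389
J = 0.0592 → climb

J = 0.0592, regime = climb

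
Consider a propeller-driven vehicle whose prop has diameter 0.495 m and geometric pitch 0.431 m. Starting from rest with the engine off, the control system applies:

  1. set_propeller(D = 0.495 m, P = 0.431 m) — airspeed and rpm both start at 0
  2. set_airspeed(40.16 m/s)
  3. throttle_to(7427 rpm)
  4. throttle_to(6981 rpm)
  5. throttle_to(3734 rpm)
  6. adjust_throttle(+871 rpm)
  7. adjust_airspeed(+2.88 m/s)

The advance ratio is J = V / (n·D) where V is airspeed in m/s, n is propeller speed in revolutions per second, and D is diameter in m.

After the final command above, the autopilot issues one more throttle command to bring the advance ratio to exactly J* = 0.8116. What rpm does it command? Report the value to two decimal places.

set_propeller: D = 0.495 m, P = 0.431 m (p = P/D = 0.870707); state ← (V=0, rpm=0)
set_airspeed(40.16): V ← 40.16 m/s
throttle_to(7427): rpm ← 7427
throttle_to(6981): rpm ← 6981
throttle_to(3734): rpm ← 3734
adjust_throttle(+871): rpm ← 3734 +871 = 4605
adjust_airspeed(+2.88): V ← 40.16 +2.88 = 43.04 m/s
final state: V = 43.04 m/s, rpm = 4605 → n = rpm/60 = 76.750000 rev/s
target J* = 0.8116; solve J* = V/(n·D) for n: n = V/(J*·D) = 43.04/(0.8116 × 0.495) = 107.133434 rev/s
rpm = 60·n = 6428.006034

rpm = 6428.01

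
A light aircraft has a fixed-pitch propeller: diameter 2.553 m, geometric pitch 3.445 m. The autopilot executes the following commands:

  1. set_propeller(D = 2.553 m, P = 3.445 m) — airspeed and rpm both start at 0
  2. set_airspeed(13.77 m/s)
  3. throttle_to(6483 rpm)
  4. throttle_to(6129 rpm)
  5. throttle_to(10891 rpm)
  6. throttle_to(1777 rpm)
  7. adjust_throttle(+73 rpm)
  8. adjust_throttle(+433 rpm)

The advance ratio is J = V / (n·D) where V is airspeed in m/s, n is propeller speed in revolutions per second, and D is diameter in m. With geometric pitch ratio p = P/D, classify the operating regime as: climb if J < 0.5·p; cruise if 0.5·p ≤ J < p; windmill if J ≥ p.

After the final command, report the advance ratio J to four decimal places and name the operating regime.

set_propeller: D = 2.553 m, P = 3.445 m (p = P/D = 1.349393); state ← (V=0, rpm=0)
set_airspeed(13.77): V ← 13.77 m/s
throttle_to(6483): rpm ← 6483
throttle_to(6129): rpm ← 6129
throttle_to(10891): rpm ← 10891
throttle_to(1777): rpm ← 1777
adjust_throttle(+73): rpm ← 1777 +73 = 1850
adjust_throttle(+433): rpm ← 1850 +433 = 2283
final state: V = 13.77 m/s, rpm = 2283 → n = rpm/60 = 38.050000 rev/s
J = V / (n·D) = 13.77 / (38.050000 × 2.553) = 0.141752
regime bands: climb J<0.6747 | cruise [0.6747, 1.3494) | windmill J≥1.3494
J = 0.1418 → climb

J = 0.1418, regime = climb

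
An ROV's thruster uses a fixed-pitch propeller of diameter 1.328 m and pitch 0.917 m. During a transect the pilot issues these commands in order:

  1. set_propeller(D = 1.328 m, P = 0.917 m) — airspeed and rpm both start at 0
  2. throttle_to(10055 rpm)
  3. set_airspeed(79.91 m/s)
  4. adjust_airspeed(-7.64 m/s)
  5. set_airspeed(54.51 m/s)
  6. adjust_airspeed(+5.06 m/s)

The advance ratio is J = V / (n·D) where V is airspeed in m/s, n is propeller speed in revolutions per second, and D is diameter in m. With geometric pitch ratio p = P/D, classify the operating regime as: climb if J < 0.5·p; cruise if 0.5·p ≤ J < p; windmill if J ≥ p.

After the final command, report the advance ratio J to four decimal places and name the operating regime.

set_propeller: D = 1.328 m, P = 0.917 m (p = P/D = 0.690512); state ← (V=0, rpm=0)
throttle_to(10055): rpm ← 10055
set_airspeed(79.91): V ← 79.91 m/s
adjust_airspeed(-7.64): V ← 79.91 -7.64 = 72.27 m/s
set_airspeed(54.51): V ← 54.51 m/s
adjust_airspeed(+5.06): V ← 54.51 +5.06 = 59.57 m/s
final state: V = 59.57 m/s, rpm = 10055 → n = rpm/60 = 167.583333 rev/s
J = V / (n·D) = 59.57 / (167.583333 × 1.328) = 0.267669
regime bands: climb J<0.3453 | cruise [0.3453, 0.6905) | windmill J≥0.6905
J = 0.2677 → climb

J = 0.2677, regime = climb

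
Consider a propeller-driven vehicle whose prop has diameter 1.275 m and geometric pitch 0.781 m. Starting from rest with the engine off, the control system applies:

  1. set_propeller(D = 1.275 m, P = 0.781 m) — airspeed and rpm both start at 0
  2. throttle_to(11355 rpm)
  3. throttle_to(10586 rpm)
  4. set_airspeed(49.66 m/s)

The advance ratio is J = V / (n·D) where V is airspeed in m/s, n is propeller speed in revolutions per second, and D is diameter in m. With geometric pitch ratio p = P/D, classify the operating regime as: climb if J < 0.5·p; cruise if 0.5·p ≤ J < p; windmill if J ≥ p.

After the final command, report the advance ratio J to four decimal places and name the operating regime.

set_propeller: D = 1.275 m, P = 0.781 m (p = P/D = 0.612549); state ← (V=0, rpm=0)
throttle_to(11355): rpm ← 11355
throttle_to(10586): rpm ← 10586
set_airspeed(49.66): V ← 49.66 m/s
final state: V = 49.66 m/s, rpm = 10586 → n = rpm/60 = 176.433333 rev/s
J = V / (n·D) = 49.66 / (176.433333 × 1.275) = 0.220758
regime bands: climb J<0.3063 | cruise [0.3063, 0.6125) | windmill J≥0.6125
J = 0.2208 → climb

J = 0.2208, regime = climb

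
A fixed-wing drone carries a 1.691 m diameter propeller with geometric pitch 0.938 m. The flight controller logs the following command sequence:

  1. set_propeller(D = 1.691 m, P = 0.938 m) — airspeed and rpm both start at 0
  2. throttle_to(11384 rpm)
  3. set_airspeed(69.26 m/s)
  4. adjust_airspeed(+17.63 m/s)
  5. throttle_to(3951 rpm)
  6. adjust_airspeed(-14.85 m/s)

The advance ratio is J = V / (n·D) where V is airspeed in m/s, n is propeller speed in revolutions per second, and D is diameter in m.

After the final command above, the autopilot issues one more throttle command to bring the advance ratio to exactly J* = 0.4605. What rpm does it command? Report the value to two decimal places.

rpm = 5550.75

set_propeller: D = 1.691 m, P = 0.938 m (p = P/D = 0.554701); state ← (V=0, rpm=0)
throttle_to(11384): rpm ← 11384
set_airspeed(69.26): V ← 69.26 m/s
adjust_airspeed(+17.63): V ← 69.26 +17.63 = 86.89 m/s
throttle_to(3951): rpm ← 3951
adjust_airspeed(-14.85): V ← 86.89 -14.85 = 72.04 m/s
final state: V = 72.04 m/s, rpm = 3951 → n = rpm/60 = 65.850000 rev/s
target J* = 0.4605; solve J* = V/(n·D) for n: n = V/(J*·D) = 72.04/(0.4605 × 1.691) = 92.512510 rev/s
rpm = 60·n = 5550.750573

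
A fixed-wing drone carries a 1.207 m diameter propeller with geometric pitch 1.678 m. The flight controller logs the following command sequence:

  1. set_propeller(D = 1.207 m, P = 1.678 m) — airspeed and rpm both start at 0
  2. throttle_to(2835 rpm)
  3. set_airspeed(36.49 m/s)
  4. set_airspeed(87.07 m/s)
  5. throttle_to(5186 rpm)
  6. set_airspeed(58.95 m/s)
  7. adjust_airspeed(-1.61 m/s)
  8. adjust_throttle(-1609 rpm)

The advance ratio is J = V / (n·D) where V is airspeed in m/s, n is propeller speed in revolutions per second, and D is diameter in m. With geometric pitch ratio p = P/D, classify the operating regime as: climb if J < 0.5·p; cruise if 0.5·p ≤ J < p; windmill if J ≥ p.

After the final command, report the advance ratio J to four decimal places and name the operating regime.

set_propeller: D = 1.207 m, P = 1.678 m (p = P/D = 1.390224); state ← (V=0, rpm=0)
throttle_to(2835): rpm ← 2835
set_airspeed(36.49): V ← 36.49 m/s
set_airspeed(87.07): V ← 87.07 m/s
throttle_to(5186): rpm ← 5186
set_airspeed(58.95): V ← 58.95 m/s
adjust_airspeed(-1.61): V ← 58.95 -1.61 = 57.34 m/s
adjust_throttle(-1609): rpm ← 5186 -1609 = 3577
final state: V = 57.34 m/s, rpm = 3577 → n = rpm/60 = 59.616667 rev/s
J = V / (n·D) = 57.34 / (59.616667 × 1.207) = 0.796861
regime bands: climb J<0.6951 | cruise [0.6951, 1.3902) | windmill J≥1.3902
J = 0.7969 → cruise

J = 0.7969, regime = cruise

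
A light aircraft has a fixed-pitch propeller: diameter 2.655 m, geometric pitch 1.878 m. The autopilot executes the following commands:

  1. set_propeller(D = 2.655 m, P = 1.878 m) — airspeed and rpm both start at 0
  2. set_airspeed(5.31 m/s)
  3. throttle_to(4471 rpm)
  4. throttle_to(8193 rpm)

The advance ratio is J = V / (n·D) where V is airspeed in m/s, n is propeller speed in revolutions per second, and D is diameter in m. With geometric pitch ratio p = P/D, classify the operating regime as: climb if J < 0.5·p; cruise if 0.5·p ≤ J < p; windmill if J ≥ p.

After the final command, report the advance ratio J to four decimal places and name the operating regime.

set_propeller: D = 2.655 m, P = 1.878 m (p = P/D = 0.707345); state ← (V=0, rpm=0)
set_airspeed(5.31): V ← 5.31 m/s
throttle_to(4471): rpm ← 4471
throttle_to(8193): rpm ← 8193
final state: V = 5.31 m/s, rpm = 8193 → n = rpm/60 = 136.550000 rev/s
J = V / (n·D) = 5.31 / (136.550000 × 2.655) = 0.014647
regime bands: climb J<0.3537 | cruise [0.3537, 0.7073) | windmill J≥0.7073
J = 0.0146 → climb

J = 0.0146, regime = climb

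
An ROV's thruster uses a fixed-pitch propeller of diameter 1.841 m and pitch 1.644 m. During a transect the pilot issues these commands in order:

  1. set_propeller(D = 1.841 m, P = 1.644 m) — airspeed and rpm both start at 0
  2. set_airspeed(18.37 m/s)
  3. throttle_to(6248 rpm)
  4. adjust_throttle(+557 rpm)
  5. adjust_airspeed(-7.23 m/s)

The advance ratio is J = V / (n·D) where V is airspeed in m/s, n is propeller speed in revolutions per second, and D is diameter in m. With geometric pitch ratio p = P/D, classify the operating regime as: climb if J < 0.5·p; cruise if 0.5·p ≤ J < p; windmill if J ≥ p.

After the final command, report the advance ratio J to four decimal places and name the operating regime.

set_propeller: D = 1.841 m, P = 1.644 m (p = P/D = 0.892993); state ← (V=0, rpm=0)
set_airspeed(18.37): V ← 18.37 m/s
throttle_to(6248): rpm ← 6248
adjust_throttle(+557): rpm ← 6248 +557 = 6805
adjust_airspeed(-7.23): V ← 18.37 -7.23 = 11.14 m/s
final state: V = 11.14 m/s, rpm = 6805 → n = rpm/60 = 113.416667 rev/s
J = V / (n·D) = 11.14 / (113.416667 × 1.841) = 0.053352
regime bands: climb J<0.4465 | cruise [0.4465, 0.8930) | windmill J≥0.8930
J = 0.0534 → climb

J = 0.0534, regime = climb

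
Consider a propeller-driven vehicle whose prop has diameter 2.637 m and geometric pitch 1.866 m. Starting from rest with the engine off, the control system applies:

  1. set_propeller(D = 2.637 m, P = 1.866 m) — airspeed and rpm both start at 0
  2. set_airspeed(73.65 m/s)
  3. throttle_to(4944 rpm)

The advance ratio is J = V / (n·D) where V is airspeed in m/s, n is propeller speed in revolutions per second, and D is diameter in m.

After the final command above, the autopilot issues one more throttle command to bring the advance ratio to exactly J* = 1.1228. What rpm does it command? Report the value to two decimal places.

rpm = 1492.49

set_propeller: D = 2.637 m, P = 1.866 m (p = P/D = 0.707622); state ← (V=0, rpm=0)
set_airspeed(73.65): V ← 73.65 m/s
throttle_to(4944): rpm ← 4944
final state: V = 73.65 m/s, rpm = 4944 → n = rpm/60 = 82.400000 rev/s
target J* = 1.1228; solve J* = V/(n·D) for n: n = V/(J*·D) = 73.65/(1.1228 × 2.637) = 24.874836 rev/s
rpm = 60·n = 1492.490130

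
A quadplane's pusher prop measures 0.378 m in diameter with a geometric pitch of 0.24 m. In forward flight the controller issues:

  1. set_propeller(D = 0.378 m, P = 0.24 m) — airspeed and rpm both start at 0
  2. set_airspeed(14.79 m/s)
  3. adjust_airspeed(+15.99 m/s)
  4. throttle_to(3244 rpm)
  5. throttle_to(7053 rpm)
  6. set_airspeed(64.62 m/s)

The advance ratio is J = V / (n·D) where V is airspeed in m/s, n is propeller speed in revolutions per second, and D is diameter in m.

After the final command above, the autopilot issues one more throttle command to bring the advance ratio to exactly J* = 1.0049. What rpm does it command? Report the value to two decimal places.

set_propeller: D = 0.378 m, P = 0.24 m (p = P/D = 0.634921); state ← (V=0, rpm=0)
set_airspeed(14.79): V ← 14.79 m/s
adjust_airspeed(+15.99): V ← 14.79 +15.99 = 30.78 m/s
throttle_to(3244): rpm ← 3244
throttle_to(7053): rpm ← 7053
set_airspeed(64.62): V ← 64.62 m/s
final state: V = 64.62 m/s, rpm = 7053 → n = rpm/60 = 117.550000 rev/s
target J* = 1.0049; solve J* = V/(n·D) for n: n = V/(J*·D) = 64.62/(1.0049 × 0.378) = 170.118799 rev/s
rpm = 60·n = 10207.127930

rpm = 10207.13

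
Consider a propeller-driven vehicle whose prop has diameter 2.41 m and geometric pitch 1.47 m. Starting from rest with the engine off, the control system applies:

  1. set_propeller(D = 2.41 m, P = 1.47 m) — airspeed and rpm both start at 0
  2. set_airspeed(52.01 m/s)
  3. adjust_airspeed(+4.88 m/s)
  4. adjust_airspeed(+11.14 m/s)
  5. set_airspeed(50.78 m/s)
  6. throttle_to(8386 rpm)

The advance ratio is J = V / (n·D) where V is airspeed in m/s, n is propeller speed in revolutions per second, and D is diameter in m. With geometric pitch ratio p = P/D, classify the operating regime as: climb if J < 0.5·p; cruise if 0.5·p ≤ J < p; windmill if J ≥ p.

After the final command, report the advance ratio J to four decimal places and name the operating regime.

set_propeller: D = 2.41 m, P = 1.47 m (p = P/D = 0.609959); state ← (V=0, rpm=0)
set_airspeed(52.01): V ← 52.01 m/s
adjust_airspeed(+4.88): V ← 52.01 +4.88 = 56.89 m/s
adjust_airspeed(+11.14): V ← 56.89 +11.14 = 68.03 m/s
set_airspeed(50.78): V ← 50.78 m/s
throttle_to(8386): rpm ← 8386
final state: V = 50.78 m/s, rpm = 8386 → n = rpm/60 = 139.766667 rev/s
J = V / (n·D) = 50.78 / (139.766667 × 2.41) = 0.150755
regime bands: climb J<0.3050 | cruise [0.3050, 0.6100) | windmill J≥0.6100
J = 0.1508 → climb

J = 0.1508, regime = climb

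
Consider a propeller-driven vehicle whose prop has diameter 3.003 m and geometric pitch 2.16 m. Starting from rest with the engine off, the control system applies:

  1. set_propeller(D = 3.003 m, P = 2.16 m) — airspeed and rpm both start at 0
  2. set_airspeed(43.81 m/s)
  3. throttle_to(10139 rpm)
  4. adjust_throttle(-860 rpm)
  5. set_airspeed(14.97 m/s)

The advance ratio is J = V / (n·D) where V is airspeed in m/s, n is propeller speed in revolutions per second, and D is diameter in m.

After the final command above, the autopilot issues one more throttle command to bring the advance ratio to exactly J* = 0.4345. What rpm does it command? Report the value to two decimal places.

rpm = 688.38

set_propeller: D = 3.003 m, P = 2.16 m (p = P/D = 0.719281); state ← (V=0, rpm=0)
set_airspeed(43.81): V ← 43.81 m/s
throttle_to(10139): rpm ← 10139
adjust_throttle(-860): rpm ← 10139 -860 = 9279
set_airspeed(14.97): V ← 14.97 m/s
final state: V = 14.97 m/s, rpm = 9279 → n = rpm/60 = 154.650000 rev/s
target J* = 0.4345; solve J* = V/(n·D) for n: n = V/(J*·D) = 14.97/(0.4345 × 3.003) = 11.472992 rev/s
rpm = 60·n = 688.379515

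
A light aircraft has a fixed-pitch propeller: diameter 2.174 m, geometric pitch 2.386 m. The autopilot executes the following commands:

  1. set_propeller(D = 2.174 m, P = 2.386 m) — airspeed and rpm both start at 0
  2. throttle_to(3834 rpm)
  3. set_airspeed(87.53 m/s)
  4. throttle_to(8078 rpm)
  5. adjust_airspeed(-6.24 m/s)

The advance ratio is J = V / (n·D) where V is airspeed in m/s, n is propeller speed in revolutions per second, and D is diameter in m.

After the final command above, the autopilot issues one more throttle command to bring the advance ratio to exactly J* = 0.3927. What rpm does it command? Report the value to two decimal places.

set_propeller: D = 2.174 m, P = 2.386 m (p = P/D = 1.097516); state ← (V=0, rpm=0)
throttle_to(3834): rpm ← 3834
set_airspeed(87.53): V ← 87.53 m/s
throttle_to(8078): rpm ← 8078
adjust_airspeed(-6.24): V ← 87.53 -6.24 = 81.29 m/s
final state: V = 81.29 m/s, rpm = 8078 → n = rpm/60 = 134.633333 rev/s
target J* = 0.3927; solve J* = V/(n·D) for n: n = V/(J*·D) = 81.29/(0.3927 × 2.174) = 95.217480 rev/s
rpm = 60·n = 5713.048789

rpm = 5713.05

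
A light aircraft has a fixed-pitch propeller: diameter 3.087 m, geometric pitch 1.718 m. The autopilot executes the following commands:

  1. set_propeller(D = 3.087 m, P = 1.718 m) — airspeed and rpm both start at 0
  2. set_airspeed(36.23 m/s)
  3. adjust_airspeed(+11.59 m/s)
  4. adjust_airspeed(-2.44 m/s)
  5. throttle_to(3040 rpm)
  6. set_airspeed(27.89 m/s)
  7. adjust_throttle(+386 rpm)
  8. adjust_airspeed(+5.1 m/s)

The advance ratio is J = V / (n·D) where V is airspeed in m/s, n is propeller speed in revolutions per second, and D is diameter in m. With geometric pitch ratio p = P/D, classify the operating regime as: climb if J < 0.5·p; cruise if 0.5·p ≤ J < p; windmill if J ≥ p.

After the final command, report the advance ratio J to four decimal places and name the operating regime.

set_propeller: D = 3.087 m, P = 1.718 m (p = P/D = 0.556527); state ← (V=0, rpm=0)
set_airspeed(36.23): V ← 36.23 m/s
adjust_airspeed(+11.59): V ← 36.23 +11.59 = 47.82 m/s
adjust_airspeed(-2.44): V ← 47.82 -2.44 = 45.38 m/s
throttle_to(3040): rpm ← 3040
set_airspeed(27.89): V ← 27.89 m/s
adjust_throttle(+386): rpm ← 3040 +386 = 3426
adjust_airspeed(+5.1): V ← 27.89 +5.1 = 32.99 m/s
final state: V = 32.99 m/s, rpm = 3426 → n = rpm/60 = 57.100000 rev/s
J = V / (n·D) = 32.99 / (57.100000 × 3.087) = 0.187159
regime bands: climb J<0.2783 | cruise [0.2783, 0.5565) | windmill J≥0.5565
J = 0.1872 → climb

J = 0.1872, regime = climb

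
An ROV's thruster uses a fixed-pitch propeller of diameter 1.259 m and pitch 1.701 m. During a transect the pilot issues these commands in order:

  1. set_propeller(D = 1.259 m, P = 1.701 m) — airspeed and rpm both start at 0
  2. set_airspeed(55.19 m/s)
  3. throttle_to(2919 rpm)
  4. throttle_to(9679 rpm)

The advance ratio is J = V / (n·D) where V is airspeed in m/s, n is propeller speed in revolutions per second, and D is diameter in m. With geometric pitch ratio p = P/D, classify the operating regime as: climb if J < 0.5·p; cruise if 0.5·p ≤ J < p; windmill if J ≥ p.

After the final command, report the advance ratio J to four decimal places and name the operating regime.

set_propeller: D = 1.259 m, P = 1.701 m (p = P/D = 1.351072); state ← (V=0, rpm=0)
set_airspeed(55.19): V ← 55.19 m/s
throttle_to(2919): rpm ← 2919
throttle_to(9679): rpm ← 9679
final state: V = 55.19 m/s, rpm = 9679 → n = rpm/60 = 161.316667 rev/s
J = V / (n·D) = 55.19 / (161.316667 × 1.259) = 0.271741
regime bands: climb J<0.6755 | cruise [0.6755, 1.3511) | windmill J≥1.3511
J = 0.2717 → climb

J = 0.2717, regime = climb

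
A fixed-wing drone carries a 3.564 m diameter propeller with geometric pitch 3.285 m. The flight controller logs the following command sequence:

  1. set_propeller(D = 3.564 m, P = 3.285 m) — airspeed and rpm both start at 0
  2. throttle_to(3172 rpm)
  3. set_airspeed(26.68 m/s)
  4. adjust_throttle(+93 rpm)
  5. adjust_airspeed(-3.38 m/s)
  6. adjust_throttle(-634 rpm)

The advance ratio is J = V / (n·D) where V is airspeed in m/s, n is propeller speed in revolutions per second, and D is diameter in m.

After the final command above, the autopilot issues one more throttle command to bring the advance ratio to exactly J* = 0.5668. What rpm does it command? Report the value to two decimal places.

set_propeller: D = 3.564 m, P = 3.285 m (p = P/D = 0.921717); state ← (V=0, rpm=0)
throttle_to(3172): rpm ← 3172
set_airspeed(26.68): V ← 26.68 m/s
adjust_throttle(+93): rpm ← 3172 +93 = 3265
adjust_airspeed(-3.38): V ← 26.68 -3.38 = 23.3 m/s
adjust_throttle(-634): rpm ← 3265 -634 = 2631
final state: V = 23.3 m/s, rpm = 2631 → n = rpm/60 = 43.850000 rev/s
target J* = 0.5668; solve J* = V/(n·D) for n: n = V/(J*·D) = 23.3/(0.5668 × 3.564) = 11.534224 rev/s
rpm = 60·n = 692.053444

rpm = 692.05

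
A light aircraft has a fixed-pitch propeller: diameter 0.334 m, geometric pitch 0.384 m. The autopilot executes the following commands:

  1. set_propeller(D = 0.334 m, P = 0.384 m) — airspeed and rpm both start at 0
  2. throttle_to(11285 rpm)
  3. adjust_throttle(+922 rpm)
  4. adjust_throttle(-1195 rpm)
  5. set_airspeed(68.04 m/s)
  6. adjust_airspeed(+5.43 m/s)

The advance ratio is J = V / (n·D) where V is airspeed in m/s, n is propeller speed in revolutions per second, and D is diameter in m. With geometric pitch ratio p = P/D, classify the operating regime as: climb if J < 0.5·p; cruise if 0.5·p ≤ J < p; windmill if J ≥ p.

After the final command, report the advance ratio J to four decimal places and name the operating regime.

J = 1.1985, regime = windmill

set_propeller: D = 0.334 m, P = 0.384 m (p = P/D = 1.149701); state ← (V=0, rpm=0)
throttle_to(11285): rpm ← 11285
adjust_throttle(+922): rpm ← 11285 +922 = 12207
adjust_throttle(-1195): rpm ← 12207 -1195 = 11012
set_airspeed(68.04): V ← 68.04 m/s
adjust_airspeed(+5.43): V ← 68.04 +5.43 = 73.47 m/s
final state: V = 73.47 m/s, rpm = 11012 → n = rpm/60 = 183.533333 rev/s
J = V / (n·D) = 73.47 / (183.533333 × 0.334) = 1.198529
regime bands: climb J<0.5749 | cruise [0.5749, 1.1497) | windmill J≥1.1497
J = 1.1985 → windmill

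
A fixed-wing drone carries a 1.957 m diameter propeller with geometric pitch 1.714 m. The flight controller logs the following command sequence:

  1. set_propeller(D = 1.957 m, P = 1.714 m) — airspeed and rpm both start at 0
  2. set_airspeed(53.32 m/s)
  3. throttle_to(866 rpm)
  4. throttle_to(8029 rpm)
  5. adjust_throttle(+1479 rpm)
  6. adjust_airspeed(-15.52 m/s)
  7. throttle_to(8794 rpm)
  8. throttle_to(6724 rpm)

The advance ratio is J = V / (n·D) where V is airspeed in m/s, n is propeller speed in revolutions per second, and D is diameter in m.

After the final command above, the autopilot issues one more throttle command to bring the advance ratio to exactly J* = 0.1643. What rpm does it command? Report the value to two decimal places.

set_propeller: D = 1.957 m, P = 1.714 m (p = P/D = 0.875830); state ← (V=0, rpm=0)
set_airspeed(53.32): V ← 53.32 m/s
throttle_to(866): rpm ← 866
throttle_to(8029): rpm ← 8029
adjust_throttle(+1479): rpm ← 8029 +1479 = 9508
adjust_airspeed(-15.52): V ← 53.32 -15.52 = 37.8 m/s
throttle_to(8794): rpm ← 8794
throttle_to(6724): rpm ← 6724
final state: V = 37.8 m/s, rpm = 6724 → n = rpm/60 = 112.066667 rev/s
target J* = 0.1643; solve J* = V/(n·D) for n: n = V/(J*·D) = 37.8/(0.1643 × 1.957) = 117.561038 rev/s
rpm = 60·n = 7053.662260

rpm = 7053.66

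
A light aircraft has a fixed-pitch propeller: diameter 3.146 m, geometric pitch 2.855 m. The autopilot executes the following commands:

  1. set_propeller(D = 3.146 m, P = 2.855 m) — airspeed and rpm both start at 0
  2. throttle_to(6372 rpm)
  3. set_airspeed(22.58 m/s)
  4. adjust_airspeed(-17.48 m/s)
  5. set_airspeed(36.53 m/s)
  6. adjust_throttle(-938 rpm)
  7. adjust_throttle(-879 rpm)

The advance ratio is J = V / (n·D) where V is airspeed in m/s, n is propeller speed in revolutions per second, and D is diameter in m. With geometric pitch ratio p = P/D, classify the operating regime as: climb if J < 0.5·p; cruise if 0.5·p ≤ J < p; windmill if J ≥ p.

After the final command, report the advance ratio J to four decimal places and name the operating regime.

J = 0.1530, regime = climb

set_propeller: D = 3.146 m, P = 2.855 m (p = P/D = 0.907502); state ← (V=0, rpm=0)
throttle_to(6372): rpm ← 6372
set_airspeed(22.58): V ← 22.58 m/s
adjust_airspeed(-17.48): V ← 22.58 -17.48 = 5.1 m/s
set_airspeed(36.53): V ← 36.53 m/s
adjust_throttle(-938): rpm ← 6372 -938 = 5434
adjust_throttle(-879): rpm ← 5434 -879 = 4555
final state: V = 36.53 m/s, rpm = 4555 → n = rpm/60 = 75.916667 rev/s
J = V / (n·D) = 36.53 / (75.916667 × 3.146) = 0.152952
regime bands: climb J<0.4538 | cruise [0.4538, 0.9075) | windmill J≥0.9075
J = 0.1530 → climb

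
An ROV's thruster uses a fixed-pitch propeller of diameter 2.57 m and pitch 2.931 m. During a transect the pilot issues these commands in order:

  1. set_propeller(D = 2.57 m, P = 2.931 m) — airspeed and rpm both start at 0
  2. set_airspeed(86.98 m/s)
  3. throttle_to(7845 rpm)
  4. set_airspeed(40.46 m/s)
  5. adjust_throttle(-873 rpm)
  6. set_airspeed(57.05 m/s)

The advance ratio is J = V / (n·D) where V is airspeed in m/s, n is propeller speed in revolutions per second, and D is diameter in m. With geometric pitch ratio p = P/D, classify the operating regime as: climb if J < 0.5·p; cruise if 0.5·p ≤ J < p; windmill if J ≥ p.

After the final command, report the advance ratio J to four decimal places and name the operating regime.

J = 0.1910, regime = climb

set_propeller: D = 2.57 m, P = 2.931 m (p = P/D = 1.140467); state ← (V=0, rpm=0)
set_airspeed(86.98): V ← 86.98 m/s
throttle_to(7845): rpm ← 7845
set_airspeed(40.46): V ← 40.46 m/s
adjust_throttle(-873): rpm ← 7845 -873 = 6972
set_airspeed(57.05): V ← 57.05 m/s
final state: V = 57.05 m/s, rpm = 6972 → n = rpm/60 = 116.200000 rev/s
J = V / (n·D) = 57.05 / (116.200000 × 2.57) = 0.191037
regime bands: climb J<0.5702 | cruise [0.5702, 1.1405) | windmill J≥1.1405
J = 0.1910 → climb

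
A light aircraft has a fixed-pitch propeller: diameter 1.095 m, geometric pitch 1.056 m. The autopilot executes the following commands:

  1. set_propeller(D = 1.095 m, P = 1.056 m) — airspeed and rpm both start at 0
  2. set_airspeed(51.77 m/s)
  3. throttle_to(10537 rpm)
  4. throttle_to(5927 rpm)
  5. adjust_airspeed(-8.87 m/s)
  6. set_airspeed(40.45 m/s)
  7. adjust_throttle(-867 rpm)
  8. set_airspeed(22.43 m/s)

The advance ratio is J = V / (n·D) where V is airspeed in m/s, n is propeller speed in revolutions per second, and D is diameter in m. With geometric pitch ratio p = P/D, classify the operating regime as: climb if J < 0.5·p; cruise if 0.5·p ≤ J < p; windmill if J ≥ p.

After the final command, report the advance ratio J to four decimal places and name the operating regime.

J = 0.2429, regime = climb

set_propeller: D = 1.095 m, P = 1.056 m (p = P/D = 0.964384); state ← (V=0, rpm=0)
set_airspeed(51.77): V ← 51.77 m/s
throttle_to(10537): rpm ← 10537
throttle_to(5927): rpm ← 5927
adjust_airspeed(-8.87): V ← 51.77 -8.87 = 42.9 m/s
set_airspeed(40.45): V ← 40.45 m/s
adjust_throttle(-867): rpm ← 5927 -867 = 5060
set_airspeed(22.43): V ← 22.43 m/s
final state: V = 22.43 m/s, rpm = 5060 → n = rpm/60 = 84.333333 rev/s
J = V / (n·D) = 22.43 / (84.333333 × 1.095) = 0.242893
regime bands: climb J<0.4822 | cruise [0.4822, 0.9644) | windmill J≥0.9644
J = 0.2429 → climb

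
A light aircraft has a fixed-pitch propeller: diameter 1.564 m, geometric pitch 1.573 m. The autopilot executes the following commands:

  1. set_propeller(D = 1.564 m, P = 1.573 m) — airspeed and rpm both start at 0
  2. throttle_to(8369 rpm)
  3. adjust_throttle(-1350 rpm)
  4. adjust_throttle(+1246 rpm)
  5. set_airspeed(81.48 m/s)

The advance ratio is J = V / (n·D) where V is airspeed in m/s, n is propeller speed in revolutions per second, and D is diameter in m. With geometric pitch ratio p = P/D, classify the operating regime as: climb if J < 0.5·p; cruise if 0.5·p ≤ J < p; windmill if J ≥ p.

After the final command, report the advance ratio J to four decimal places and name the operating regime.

J = 0.3782, regime = climb

set_propeller: D = 1.564 m, P = 1.573 m (p = P/D = 1.005754); state ← (V=0, rpm=0)
throttle_to(8369): rpm ← 8369
adjust_throttle(-1350): rpm ← 8369 -1350 = 7019
adjust_throttle(+1246): rpm ← 7019 +1246 = 8265
set_airspeed(81.48): V ← 81.48 m/s
final state: V = 81.48 m/s, rpm = 8265 → n = rpm/60 = 137.750000 rev/s
J = V / (n·D) = 81.48 / (137.750000 × 1.564) = 0.378201
regime bands: climb J<0.5029 | cruise [0.5029, 1.0058) | windmill J≥1.0058
J = 0.3782 → climb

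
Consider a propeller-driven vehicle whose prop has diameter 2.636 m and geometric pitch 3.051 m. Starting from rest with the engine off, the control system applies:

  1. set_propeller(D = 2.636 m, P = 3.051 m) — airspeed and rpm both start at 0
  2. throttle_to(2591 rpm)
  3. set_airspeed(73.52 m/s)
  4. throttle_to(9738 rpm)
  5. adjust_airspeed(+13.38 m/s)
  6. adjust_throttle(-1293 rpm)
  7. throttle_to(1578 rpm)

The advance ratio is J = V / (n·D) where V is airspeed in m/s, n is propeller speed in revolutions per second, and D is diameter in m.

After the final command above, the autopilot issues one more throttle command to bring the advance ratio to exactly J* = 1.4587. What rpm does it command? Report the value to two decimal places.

set_propeller: D = 2.636 m, P = 3.051 m (p = P/D = 1.157436); state ← (V=0, rpm=0)
throttle_to(2591): rpm ← 2591
set_airspeed(73.52): V ← 73.52 m/s
throttle_to(9738): rpm ← 9738
adjust_airspeed(+13.38): V ← 73.52 +13.38 = 86.9 m/s
adjust_throttle(-1293): rpm ← 9738 -1293 = 8445
throttle_to(1578): rpm ← 1578
final state: V = 86.9 m/s, rpm = 1578 → n = rpm/60 = 26.300000 rev/s
target J* = 1.4587; solve J* = V/(n·D) for n: n = V/(J*·D) = 86.9/(1.4587 × 2.636) = 22.599997 rev/s
rpm = 60·n = 1355.999839

rpm = 1356.00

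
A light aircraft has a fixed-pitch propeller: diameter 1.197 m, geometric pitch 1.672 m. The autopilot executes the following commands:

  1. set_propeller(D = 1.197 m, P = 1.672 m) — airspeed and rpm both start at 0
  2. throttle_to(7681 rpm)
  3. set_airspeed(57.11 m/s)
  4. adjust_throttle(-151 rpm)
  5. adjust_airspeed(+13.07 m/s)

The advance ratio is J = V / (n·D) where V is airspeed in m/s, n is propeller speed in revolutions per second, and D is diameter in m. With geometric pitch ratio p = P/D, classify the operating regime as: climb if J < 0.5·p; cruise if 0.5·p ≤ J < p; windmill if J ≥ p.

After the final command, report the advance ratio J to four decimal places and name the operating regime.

set_propeller: D = 1.197 m, P = 1.672 m (p = P/D = 1.396825); state ← (V=0, rpm=0)
throttle_to(7681): rpm ← 7681
set_airspeed(57.11): V ← 57.11 m/s
adjust_throttle(-151): rpm ← 7681 -151 = 7530
adjust_airspeed(+13.07): V ← 57.11 +13.07 = 70.18 m/s
final state: V = 70.18 m/s, rpm = 7530 → n = rpm/60 = 125.500000 rev/s
J = V / (n·D) = 70.18 / (125.500000 × 1.197) = 0.467171
regime bands: climb J<0.6984 | cruise [0.6984, 1.3968) | windmill J≥1.3968
J = 0.4672 → climb

J = 0.4672, regime = climb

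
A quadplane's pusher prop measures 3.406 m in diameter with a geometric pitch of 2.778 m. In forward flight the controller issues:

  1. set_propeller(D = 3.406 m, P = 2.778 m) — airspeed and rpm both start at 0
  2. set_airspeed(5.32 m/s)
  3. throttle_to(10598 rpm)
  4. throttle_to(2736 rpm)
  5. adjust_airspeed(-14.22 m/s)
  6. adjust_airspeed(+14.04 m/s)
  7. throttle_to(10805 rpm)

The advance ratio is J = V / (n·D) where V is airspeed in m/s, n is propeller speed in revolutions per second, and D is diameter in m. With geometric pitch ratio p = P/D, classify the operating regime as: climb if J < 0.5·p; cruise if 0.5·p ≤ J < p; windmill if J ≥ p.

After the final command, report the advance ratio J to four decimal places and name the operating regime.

J = 0.0084, regime = climb

set_propeller: D = 3.406 m, P = 2.778 m (p = P/D = 0.815619); state ← (V=0, rpm=0)
set_airspeed(5.32): V ← 5.32 m/s
throttle_to(10598): rpm ← 10598
throttle_to(2736): rpm ← 2736
adjust_airspeed(-14.22): V ← 5.32 -14.22 = -8.9 m/s
adjust_airspeed(+14.04): V ← -8.9 +14.04 = 5.14 m/s
throttle_to(10805): rpm ← 10805
final state: V = 5.14 m/s, rpm = 10805 → n = rpm/60 = 180.083333 rev/s
J = V / (n·D) = 5.14 / (180.083333 × 3.406) = 0.008380
regime bands: climb J<0.4078 | cruise [0.4078, 0.8156) | windmill J≥0.8156
J = 0.0084 → climb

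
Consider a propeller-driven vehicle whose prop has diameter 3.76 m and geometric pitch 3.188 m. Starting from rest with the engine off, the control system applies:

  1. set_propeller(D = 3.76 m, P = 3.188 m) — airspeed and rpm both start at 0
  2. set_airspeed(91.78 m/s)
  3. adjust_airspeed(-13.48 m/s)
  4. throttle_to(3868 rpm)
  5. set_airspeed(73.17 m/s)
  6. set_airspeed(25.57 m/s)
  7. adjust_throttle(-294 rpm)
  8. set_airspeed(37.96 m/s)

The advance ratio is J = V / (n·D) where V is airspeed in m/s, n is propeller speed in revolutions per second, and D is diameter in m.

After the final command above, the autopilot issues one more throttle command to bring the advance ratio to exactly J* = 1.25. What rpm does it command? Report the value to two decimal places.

set_propeller: D = 3.76 m, P = 3.188 m (p = P/D = 0.847872); state ← (V=0, rpm=0)
set_airspeed(91.78): V ← 91.78 m/s
adjust_airspeed(-13.48): V ← 91.78 -13.48 = 78.3 m/s
throttle_to(3868): rpm ← 3868
set_airspeed(73.17): V ← 73.17 m/s
set_airspeed(25.57): V ← 25.57 m/s
adjust_throttle(-294): rpm ← 3868 -294 = 3574
set_airspeed(37.96): V ← 37.96 m/s
final state: V = 37.96 m/s, rpm = 3574 → n = rpm/60 = 59.566667 rev/s
target J* = 1.25; solve J* = V/(n·D) for n: n = V/(J*·D) = 37.96/(1.25 × 3.76) = 8.076596 rev/s
rpm = 60·n = 484.595745

rpm = 484.60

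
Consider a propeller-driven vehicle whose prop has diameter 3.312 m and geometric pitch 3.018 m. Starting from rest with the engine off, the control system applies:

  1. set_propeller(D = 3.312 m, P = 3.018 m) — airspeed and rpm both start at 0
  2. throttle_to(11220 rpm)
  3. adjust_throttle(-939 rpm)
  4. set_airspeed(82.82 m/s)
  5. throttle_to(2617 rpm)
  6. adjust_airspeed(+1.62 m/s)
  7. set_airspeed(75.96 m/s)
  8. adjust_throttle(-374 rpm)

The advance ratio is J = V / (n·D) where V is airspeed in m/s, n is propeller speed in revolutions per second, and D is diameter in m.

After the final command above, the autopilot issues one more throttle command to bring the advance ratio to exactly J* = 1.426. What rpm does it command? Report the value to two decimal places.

rpm = 965.00

set_propeller: D = 3.312 m, P = 3.018 m (p = P/D = 0.911232); state ← (V=0, rpm=0)
throttle_to(11220): rpm ← 11220
adjust_throttle(-939): rpm ← 11220 -939 = 10281
set_airspeed(82.82): V ← 82.82 m/s
throttle_to(2617): rpm ← 2617
adjust_airspeed(+1.62): V ← 82.82 +1.62 = 84.44 m/s
set_airspeed(75.96): V ← 75.96 m/s
adjust_throttle(-374): rpm ← 2617 -374 = 2243
final state: V = 75.96 m/s, rpm = 2243 → n = rpm/60 = 37.383333 rev/s
target J* = 1.426; solve J* = V/(n·D) for n: n = V/(J*·D) = 75.96/(1.426 × 3.312) = 16.083298 rev/s
rpm = 60·n = 964.997866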